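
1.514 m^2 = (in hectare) 0.0001514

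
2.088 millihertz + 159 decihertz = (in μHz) 1.59e+07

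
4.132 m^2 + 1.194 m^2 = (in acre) 0.001316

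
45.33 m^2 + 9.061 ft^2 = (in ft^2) 497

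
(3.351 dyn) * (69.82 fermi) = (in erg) 2.34e-11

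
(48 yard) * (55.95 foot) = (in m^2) 748.5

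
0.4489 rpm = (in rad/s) 0.04701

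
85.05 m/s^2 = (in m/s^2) 85.05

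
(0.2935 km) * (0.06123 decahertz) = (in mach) 0.5278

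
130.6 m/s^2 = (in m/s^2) 130.6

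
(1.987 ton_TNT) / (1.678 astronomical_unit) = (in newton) 0.03312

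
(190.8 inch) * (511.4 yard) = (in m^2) 2266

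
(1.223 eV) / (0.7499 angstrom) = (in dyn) 0.0002613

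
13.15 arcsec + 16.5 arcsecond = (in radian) 0.0001437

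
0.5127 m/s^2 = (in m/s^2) 0.5127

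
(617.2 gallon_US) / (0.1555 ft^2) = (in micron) 1.617e+08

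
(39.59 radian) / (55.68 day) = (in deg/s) 0.0004715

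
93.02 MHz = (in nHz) 9.302e+16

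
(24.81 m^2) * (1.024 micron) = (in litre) 0.02541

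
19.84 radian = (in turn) 3.158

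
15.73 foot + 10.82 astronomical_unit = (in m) 1.619e+12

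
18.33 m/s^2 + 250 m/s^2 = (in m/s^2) 268.3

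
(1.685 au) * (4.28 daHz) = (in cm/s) 1.079e+15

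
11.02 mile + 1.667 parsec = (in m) 5.144e+16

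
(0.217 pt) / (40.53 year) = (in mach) 1.759e-16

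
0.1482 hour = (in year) 1.692e-05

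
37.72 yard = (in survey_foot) 113.2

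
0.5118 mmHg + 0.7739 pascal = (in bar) 0.0006901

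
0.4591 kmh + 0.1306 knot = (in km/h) 0.701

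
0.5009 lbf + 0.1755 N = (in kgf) 0.2451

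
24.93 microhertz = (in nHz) 2.493e+04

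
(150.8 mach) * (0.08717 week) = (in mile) 1.682e+06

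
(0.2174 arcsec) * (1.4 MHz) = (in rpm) 14.09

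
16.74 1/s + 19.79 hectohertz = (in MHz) 0.001996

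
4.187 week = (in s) 2.532e+06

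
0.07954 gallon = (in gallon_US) 0.07954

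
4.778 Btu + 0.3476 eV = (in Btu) 4.778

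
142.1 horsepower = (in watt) 1.06e+05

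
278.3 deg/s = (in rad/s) 4.857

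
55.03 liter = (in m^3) 0.05503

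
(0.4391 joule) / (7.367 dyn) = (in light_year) 6.3e-13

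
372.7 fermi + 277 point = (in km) 9.772e-05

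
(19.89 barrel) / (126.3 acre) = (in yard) 6.766e-06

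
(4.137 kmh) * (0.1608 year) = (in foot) 1.912e+07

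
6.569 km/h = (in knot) 3.547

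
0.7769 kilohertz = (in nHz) 7.769e+11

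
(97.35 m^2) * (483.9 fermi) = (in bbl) 2.963e-10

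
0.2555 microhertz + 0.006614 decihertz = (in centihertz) 0.06617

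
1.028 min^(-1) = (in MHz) 1.713e-08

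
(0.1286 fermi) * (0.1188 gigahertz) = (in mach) 4.487e-11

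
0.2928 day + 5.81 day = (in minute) 8788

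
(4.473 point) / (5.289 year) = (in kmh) 3.406e-11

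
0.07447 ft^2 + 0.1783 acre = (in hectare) 0.07216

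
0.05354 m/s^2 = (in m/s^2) 0.05354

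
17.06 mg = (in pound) 3.761e-05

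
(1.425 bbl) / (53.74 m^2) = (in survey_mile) 2.62e-06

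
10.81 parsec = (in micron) 3.336e+23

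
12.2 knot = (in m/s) 6.276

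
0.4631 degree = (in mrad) 8.083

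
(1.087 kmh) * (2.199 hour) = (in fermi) 2.39e+18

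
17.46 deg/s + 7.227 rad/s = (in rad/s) 7.532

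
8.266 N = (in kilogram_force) 0.8429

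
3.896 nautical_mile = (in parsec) 2.338e-13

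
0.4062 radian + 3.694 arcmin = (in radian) 0.4073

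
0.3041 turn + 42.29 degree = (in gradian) 168.6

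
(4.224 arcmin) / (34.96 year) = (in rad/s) 1.114e-12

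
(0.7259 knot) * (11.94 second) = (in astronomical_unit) 2.981e-11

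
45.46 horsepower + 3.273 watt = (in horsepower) 45.46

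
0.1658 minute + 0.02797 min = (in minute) 0.1938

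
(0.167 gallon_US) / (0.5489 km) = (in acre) 2.846e-10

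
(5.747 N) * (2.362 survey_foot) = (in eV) 2.582e+19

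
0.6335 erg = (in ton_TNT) 1.514e-17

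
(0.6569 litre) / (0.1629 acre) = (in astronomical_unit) 6.661e-18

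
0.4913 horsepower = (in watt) 366.4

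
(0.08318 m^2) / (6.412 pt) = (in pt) 1.042e+05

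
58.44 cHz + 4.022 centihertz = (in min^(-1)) 37.48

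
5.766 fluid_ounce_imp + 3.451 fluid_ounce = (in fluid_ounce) 8.991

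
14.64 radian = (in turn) 2.33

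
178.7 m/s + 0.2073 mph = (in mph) 399.9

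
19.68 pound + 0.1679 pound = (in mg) 9.003e+06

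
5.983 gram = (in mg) 5983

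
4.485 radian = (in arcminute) 1.542e+04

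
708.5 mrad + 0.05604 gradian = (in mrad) 709.4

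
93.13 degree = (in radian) 1.625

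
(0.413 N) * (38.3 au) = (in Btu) 2.243e+09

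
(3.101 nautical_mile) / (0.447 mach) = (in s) 37.73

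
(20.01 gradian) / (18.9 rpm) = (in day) 1.838e-06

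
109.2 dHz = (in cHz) 1092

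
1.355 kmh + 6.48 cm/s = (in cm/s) 44.12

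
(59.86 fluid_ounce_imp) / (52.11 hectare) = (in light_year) 3.45e-25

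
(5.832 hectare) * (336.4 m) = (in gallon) 5.183e+09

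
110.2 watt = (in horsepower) 0.1478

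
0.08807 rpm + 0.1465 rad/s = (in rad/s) 0.1557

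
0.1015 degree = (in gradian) 0.1128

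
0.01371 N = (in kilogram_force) 0.001398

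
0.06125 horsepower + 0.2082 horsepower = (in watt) 200.9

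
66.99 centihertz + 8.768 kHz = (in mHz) 8.769e+06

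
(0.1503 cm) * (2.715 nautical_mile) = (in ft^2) 81.35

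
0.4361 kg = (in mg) 4.361e+05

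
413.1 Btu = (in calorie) 1.042e+05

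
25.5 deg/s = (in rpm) 4.25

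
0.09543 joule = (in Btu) 9.045e-05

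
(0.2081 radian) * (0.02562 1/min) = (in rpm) 0.0008485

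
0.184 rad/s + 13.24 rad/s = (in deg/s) 769.1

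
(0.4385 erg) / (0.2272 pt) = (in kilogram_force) 5.579e-05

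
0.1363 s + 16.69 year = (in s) 5.263e+08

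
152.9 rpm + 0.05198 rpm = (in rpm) 153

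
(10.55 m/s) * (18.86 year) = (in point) 1.779e+13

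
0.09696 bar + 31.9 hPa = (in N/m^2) 1.289e+04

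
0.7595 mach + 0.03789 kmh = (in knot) 502.7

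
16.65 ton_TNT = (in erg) 6.966e+17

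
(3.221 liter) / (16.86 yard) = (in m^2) 0.0002089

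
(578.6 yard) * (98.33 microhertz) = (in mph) 0.1164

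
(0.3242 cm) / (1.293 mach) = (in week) 1.218e-11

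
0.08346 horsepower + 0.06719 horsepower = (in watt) 112.3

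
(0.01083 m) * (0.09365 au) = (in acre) 3.749e+04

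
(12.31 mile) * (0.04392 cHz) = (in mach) 0.02555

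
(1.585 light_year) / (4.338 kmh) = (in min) 2.074e+14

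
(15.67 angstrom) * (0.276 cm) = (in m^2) 4.325e-12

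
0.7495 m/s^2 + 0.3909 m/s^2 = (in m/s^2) 1.14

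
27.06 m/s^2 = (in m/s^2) 27.06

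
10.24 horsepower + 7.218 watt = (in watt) 7643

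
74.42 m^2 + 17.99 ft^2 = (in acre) 0.0188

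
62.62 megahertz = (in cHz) 6.262e+09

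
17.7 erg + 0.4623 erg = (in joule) 1.816e-06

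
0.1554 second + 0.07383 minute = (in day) 5.307e-05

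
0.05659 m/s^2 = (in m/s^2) 0.05659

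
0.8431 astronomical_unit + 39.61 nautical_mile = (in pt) 3.575e+14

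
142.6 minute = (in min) 142.6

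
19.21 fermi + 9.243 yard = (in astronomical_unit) 5.65e-11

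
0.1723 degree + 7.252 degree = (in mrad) 129.6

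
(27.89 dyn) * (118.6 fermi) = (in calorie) 7.906e-18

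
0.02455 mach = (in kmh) 30.09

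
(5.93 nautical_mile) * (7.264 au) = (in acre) 2.949e+12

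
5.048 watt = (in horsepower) 0.006769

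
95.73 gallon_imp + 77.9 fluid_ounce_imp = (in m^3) 0.4374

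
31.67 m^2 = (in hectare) 0.003167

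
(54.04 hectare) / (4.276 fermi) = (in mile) 7.853e+16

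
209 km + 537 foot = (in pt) 5.929e+08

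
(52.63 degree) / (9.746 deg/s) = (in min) 0.09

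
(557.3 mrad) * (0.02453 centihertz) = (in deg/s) 0.007833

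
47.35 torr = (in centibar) 6.313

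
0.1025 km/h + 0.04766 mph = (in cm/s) 4.978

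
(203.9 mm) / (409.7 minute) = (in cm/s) 0.0008295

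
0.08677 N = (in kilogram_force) 0.008848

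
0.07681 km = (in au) 5.134e-10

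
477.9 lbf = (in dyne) 2.126e+08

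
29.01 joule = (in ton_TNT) 6.934e-09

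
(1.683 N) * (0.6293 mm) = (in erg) 1.059e+04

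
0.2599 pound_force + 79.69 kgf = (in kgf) 79.81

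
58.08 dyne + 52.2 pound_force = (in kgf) 23.68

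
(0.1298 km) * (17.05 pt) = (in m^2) 0.7807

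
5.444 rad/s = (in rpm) 51.99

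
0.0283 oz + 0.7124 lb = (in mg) 3.239e+05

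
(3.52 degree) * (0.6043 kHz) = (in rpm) 354.5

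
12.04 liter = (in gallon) 3.181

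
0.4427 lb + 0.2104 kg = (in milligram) 4.112e+05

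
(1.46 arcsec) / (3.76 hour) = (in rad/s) 5.229e-10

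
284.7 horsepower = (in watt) 2.123e+05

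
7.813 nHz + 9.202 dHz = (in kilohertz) 0.0009202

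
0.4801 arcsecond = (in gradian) 0.0001482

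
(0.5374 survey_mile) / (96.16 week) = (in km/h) 5.354e-05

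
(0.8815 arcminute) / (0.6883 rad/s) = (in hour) 1.035e-07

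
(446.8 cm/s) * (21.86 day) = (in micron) 8.439e+12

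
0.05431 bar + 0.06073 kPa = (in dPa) 5.492e+04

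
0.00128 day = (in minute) 1.843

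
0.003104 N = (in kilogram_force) 0.0003165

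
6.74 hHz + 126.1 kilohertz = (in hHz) 1268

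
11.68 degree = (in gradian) 12.98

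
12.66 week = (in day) 88.62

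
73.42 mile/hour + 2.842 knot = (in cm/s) 3428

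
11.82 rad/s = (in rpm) 112.9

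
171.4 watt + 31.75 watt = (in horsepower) 0.2724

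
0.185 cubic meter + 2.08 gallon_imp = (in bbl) 1.223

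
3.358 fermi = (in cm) 3.358e-13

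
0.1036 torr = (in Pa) 13.81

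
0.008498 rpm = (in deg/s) 0.05099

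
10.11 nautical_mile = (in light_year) 1.979e-12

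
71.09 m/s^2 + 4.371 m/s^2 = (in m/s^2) 75.46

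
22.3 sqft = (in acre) 0.0005119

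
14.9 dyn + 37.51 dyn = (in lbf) 0.0001178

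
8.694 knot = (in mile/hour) 10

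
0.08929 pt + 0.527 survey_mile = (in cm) 8.481e+04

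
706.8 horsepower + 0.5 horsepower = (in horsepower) 707.3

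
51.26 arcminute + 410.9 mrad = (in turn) 0.06777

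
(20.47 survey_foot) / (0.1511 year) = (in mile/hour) 2.929e-06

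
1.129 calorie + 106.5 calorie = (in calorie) 107.6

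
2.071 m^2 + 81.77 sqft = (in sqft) 104.1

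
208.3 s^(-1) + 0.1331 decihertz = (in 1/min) 1.25e+04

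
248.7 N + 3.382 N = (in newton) 252.1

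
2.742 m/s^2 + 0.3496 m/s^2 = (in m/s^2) 3.092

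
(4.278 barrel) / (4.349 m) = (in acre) 3.865e-05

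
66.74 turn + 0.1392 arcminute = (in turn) 66.74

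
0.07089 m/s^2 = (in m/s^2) 0.07089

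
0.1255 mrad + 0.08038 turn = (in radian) 0.5052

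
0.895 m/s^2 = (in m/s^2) 0.895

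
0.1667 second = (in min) 0.002778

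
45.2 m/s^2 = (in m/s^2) 45.2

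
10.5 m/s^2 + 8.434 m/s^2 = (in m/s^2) 18.93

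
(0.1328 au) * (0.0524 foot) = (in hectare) 3.173e+04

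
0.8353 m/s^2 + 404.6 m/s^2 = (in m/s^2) 405.4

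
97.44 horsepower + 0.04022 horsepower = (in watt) 7.269e+04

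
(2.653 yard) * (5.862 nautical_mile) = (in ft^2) 2.835e+05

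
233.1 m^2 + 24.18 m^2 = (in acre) 0.06358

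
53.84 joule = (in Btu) 0.05103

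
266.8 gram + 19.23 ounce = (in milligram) 8.12e+05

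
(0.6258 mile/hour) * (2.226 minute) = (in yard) 40.86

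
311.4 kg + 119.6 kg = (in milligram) 4.31e+08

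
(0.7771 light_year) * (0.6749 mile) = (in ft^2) 8.595e+19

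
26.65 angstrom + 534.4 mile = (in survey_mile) 534.4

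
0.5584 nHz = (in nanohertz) 0.5584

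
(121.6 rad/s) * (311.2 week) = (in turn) 3.643e+09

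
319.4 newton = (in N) 319.4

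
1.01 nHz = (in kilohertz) 1.01e-12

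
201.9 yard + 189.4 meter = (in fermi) 3.74e+17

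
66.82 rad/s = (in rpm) 638.1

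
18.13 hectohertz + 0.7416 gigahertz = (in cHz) 7.416e+10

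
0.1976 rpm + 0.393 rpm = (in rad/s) 0.06185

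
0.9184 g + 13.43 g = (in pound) 0.03163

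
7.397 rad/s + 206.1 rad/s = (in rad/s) 213.5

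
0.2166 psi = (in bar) 0.01493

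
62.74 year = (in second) 1.979e+09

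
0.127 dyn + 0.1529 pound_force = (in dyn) 6.801e+04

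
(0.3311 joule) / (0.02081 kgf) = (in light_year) 1.715e-16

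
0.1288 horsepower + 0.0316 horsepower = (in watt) 119.6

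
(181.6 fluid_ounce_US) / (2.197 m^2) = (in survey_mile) 1.519e-06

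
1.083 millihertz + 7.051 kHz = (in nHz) 7.051e+12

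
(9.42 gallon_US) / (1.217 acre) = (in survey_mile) 4.499e-09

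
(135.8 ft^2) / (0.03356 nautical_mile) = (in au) 1.357e-12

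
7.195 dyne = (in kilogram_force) 7.337e-06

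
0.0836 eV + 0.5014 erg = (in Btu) 4.752e-11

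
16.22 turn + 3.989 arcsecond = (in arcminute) 3.504e+05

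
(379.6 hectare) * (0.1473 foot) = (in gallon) 4.502e+07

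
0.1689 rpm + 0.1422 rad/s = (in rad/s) 0.1599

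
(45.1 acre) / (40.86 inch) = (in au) 1.176e-06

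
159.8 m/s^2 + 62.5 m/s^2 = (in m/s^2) 222.3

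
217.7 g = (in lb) 0.4799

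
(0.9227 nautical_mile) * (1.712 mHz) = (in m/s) 2.926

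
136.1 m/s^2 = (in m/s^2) 136.1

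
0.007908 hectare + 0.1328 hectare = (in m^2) 1407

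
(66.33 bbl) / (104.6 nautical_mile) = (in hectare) 5.444e-09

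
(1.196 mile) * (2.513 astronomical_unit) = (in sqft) 7.789e+15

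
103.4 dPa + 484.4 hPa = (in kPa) 48.45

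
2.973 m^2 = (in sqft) 32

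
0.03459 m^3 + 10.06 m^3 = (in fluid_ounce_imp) 3.553e+05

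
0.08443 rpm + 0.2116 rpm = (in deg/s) 1.776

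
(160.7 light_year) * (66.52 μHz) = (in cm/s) 1.011e+16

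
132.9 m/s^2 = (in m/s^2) 132.9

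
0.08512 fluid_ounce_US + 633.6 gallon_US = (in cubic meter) 2.398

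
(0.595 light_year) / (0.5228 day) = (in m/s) 1.246e+11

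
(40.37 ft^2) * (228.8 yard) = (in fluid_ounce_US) 2.653e+07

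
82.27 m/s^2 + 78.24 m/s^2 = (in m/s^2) 160.5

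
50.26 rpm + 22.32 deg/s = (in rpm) 53.98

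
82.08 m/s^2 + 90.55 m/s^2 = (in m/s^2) 172.6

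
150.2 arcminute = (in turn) 0.006954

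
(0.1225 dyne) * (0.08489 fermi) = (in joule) 1.04e-22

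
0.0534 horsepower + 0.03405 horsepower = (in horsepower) 0.08745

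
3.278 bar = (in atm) 3.235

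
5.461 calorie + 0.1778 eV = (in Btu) 0.02166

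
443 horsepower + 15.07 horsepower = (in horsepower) 458.1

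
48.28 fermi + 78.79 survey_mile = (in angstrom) 1.268e+15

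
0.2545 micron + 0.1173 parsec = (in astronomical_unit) 2.419e+04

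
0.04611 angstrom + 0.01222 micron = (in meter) 1.222e-08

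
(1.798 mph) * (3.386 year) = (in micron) 8.583e+13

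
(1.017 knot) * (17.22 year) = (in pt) 8.054e+11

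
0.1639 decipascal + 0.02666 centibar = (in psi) 0.003869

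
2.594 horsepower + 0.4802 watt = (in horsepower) 2.595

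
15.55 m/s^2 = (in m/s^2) 15.55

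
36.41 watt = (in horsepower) 0.04883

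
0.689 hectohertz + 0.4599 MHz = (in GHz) 0.00046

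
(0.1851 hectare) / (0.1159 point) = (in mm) 4.527e+10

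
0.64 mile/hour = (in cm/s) 28.61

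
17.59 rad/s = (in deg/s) 1008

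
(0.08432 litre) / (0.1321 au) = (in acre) 1.054e-18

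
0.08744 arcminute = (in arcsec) 5.246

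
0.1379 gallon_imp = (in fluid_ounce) 21.2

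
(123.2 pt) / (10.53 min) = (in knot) 0.0001337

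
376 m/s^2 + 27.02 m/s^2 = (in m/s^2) 403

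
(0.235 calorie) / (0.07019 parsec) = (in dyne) 4.54e-11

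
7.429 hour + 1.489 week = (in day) 10.73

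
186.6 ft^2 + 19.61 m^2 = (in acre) 0.009129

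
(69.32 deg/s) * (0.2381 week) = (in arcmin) 5.989e+08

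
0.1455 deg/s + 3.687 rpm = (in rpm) 3.711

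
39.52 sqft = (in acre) 0.0009073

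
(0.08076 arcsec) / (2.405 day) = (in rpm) 1.799e-11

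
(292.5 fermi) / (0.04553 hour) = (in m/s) 1.785e-15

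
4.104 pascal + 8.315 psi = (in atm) 0.5658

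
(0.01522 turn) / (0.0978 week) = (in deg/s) 9.263e-05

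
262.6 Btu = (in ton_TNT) 6.622e-05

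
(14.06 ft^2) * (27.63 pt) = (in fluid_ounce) 430.5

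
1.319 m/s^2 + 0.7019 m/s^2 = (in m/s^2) 2.021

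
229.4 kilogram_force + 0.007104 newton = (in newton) 2250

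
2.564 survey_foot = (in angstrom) 7.815e+09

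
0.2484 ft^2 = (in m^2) 0.02308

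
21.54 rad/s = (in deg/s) 1234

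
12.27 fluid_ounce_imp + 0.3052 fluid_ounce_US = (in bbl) 0.00225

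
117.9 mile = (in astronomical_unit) 1.268e-06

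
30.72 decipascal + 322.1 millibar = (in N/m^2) 3.221e+04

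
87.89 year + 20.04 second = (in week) 4583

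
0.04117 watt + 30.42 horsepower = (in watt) 2.268e+04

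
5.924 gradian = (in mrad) 93.05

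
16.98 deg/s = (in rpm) 2.83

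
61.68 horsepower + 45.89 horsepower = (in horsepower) 107.6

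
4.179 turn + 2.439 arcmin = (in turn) 4.179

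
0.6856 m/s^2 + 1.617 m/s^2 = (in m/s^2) 2.303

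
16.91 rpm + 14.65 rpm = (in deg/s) 189.4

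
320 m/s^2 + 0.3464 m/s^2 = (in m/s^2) 320.3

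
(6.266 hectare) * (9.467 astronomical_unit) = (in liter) 8.874e+19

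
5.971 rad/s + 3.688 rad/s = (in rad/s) 9.659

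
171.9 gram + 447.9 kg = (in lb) 987.8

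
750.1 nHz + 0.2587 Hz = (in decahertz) 0.02587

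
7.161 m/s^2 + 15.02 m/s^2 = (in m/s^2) 22.18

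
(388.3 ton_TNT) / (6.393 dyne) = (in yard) 2.779e+16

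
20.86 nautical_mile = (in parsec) 1.252e-12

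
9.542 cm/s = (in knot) 0.1855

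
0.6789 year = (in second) 2.141e+07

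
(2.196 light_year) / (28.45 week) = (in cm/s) 1.207e+11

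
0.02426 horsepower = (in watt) 18.09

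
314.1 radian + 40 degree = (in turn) 50.1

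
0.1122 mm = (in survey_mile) 6.972e-08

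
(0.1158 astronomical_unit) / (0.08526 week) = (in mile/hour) 7.515e+05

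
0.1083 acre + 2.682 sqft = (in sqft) 4720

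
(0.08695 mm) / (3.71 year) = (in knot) 1.445e-12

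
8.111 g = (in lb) 0.01788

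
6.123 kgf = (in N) 60.05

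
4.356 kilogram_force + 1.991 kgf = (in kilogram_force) 6.347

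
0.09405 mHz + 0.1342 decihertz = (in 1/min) 0.8108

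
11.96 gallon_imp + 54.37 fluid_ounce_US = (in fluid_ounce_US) 1893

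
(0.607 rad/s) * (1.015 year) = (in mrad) 1.943e+10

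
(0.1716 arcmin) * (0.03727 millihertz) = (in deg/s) 1.066e-07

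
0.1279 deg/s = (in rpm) 0.02132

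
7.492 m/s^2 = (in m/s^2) 7.492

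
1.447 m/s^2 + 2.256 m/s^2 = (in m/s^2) 3.703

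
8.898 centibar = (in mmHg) 66.74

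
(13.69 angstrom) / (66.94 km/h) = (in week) 1.217e-16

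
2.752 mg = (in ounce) 9.707e-05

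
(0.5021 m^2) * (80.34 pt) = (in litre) 14.23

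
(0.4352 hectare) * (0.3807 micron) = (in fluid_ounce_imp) 58.31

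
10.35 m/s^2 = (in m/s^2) 10.35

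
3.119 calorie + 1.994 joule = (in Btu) 0.01426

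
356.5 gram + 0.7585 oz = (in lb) 0.8334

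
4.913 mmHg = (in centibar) 0.655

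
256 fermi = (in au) 1.711e-24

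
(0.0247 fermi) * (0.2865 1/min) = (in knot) 2.293e-19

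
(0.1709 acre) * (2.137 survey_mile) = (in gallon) 6.283e+08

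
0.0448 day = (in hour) 1.075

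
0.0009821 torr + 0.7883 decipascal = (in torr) 0.001573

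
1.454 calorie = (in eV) 3.797e+19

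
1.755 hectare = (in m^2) 1.755e+04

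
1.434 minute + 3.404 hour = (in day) 0.1428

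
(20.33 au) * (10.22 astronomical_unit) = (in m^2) 4.65e+24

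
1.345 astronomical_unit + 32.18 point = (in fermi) 2.012e+26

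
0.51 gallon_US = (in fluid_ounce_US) 65.28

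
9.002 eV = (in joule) 1.442e-18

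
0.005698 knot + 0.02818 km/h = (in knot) 0.02091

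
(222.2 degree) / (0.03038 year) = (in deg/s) 0.0002319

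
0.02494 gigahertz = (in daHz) 2.494e+06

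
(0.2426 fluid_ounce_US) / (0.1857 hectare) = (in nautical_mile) 2.086e-12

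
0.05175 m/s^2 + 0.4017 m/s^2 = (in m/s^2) 0.4535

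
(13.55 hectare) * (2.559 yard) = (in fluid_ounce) 1.072e+10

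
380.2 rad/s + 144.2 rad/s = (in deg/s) 3.005e+04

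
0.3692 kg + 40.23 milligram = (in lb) 0.814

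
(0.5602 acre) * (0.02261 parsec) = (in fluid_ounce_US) 5.348e+22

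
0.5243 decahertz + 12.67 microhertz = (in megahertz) 5.243e-06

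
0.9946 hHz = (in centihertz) 9946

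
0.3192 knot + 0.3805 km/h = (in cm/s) 26.99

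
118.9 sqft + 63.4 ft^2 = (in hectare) 0.001694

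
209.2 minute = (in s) 1.255e+04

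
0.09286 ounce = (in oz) 0.09286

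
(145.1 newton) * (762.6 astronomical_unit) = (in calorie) 3.956e+15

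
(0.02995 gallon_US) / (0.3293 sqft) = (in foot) 0.01216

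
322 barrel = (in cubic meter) 51.19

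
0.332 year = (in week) 17.31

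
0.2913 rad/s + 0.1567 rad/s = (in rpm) 4.278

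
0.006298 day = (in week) 0.0008997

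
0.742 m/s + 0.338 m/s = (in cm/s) 108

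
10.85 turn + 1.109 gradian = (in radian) 68.19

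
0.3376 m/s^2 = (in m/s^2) 0.3376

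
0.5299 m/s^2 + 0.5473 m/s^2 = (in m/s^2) 1.077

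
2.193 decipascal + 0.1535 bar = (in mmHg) 115.1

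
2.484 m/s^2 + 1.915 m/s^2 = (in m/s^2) 4.399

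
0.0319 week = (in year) 0.0006118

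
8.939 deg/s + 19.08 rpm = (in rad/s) 2.154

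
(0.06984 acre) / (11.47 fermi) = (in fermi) 2.464e+31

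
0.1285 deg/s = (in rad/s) 0.002243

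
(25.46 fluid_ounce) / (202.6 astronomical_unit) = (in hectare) 2.484e-21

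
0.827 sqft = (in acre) 1.899e-05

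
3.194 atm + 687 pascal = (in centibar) 324.3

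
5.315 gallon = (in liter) 20.12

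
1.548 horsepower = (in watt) 1154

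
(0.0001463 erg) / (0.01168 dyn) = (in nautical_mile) 6.763e-08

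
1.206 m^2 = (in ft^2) 12.98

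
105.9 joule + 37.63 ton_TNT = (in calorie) 3.763e+10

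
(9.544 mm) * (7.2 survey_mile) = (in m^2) 110.6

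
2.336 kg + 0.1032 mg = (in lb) 5.15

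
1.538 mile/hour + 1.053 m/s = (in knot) 3.383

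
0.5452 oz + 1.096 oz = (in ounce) 1.641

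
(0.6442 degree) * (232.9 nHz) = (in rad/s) 2.619e-09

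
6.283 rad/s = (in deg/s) 360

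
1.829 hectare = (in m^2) 1.829e+04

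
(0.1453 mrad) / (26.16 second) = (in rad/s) 5.554e-06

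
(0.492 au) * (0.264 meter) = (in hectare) 1.943e+06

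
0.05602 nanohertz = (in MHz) 5.602e-17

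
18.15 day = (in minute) 2.614e+04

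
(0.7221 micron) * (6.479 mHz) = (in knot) 9.094e-09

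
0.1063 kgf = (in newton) 1.042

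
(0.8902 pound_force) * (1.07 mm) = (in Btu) 4.016e-06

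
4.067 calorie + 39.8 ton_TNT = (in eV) 1.039e+30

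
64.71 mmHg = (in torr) 64.71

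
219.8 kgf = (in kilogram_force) 219.8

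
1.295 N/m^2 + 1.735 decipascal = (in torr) 0.01101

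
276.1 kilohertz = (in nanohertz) 2.761e+14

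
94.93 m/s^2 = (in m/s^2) 94.93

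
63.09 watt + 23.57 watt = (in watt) 86.66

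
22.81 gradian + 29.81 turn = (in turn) 29.87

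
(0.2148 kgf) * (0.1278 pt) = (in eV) 5.928e+14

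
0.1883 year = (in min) 9.897e+04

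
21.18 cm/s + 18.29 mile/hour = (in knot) 16.31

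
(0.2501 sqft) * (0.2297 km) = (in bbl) 33.57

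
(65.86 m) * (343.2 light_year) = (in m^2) 2.138e+20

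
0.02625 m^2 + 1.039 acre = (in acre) 1.039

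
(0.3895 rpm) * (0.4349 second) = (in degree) 1.016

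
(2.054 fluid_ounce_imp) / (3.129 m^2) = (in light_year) 1.971e-21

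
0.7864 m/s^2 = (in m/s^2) 0.7864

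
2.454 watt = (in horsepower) 0.003291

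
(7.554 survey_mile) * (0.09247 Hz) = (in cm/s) 1.124e+05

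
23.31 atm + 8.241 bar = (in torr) 2.39e+04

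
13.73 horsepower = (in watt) 1.024e+04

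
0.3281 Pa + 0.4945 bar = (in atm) 0.488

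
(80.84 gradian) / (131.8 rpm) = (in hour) 2.556e-05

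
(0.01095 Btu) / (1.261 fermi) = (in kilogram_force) 9.342e+14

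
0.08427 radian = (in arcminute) 289.7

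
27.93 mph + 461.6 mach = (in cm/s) 1.572e+07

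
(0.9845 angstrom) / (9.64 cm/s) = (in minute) 1.702e-11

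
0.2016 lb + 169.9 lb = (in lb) 170.1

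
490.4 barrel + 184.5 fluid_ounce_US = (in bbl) 490.4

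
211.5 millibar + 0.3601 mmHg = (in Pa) 2.12e+04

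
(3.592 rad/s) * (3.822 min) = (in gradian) 5.244e+04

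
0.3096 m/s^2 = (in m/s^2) 0.3096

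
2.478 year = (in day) 904.5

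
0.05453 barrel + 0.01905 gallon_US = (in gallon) 2.309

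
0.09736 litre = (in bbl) 0.0006124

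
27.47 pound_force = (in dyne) 1.222e+07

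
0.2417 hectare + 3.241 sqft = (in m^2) 2417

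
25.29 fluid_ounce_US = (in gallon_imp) 0.1645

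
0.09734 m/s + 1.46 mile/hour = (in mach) 0.002203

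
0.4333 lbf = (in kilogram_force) 0.1965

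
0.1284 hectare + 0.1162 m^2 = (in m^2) 1284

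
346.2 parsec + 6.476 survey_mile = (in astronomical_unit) 7.141e+07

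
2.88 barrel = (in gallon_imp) 100.7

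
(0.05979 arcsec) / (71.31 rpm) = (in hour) 1.078e-11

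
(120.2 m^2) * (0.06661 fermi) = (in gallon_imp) 1.761e-12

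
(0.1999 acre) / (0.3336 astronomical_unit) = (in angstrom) 162.1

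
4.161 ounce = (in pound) 0.2601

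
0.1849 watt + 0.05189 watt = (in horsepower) 0.0003175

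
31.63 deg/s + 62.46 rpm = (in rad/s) 7.093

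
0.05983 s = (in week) 9.893e-08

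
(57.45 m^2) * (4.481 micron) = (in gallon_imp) 0.05663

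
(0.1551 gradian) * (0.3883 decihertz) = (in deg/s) 0.00542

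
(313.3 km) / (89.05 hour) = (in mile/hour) 2.186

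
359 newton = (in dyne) 3.59e+07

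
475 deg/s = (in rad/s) 8.29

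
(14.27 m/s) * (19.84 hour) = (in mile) 633.3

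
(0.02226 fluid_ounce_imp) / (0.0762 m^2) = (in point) 0.02353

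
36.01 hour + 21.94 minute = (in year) 0.004152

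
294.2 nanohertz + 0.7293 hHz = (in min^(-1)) 4376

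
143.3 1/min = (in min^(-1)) 143.3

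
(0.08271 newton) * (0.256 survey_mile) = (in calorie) 8.144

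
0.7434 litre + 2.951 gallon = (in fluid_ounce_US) 402.9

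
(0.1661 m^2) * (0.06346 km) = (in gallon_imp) 2319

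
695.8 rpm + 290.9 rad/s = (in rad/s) 363.8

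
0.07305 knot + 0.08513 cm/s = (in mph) 0.08597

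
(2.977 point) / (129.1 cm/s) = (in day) 9.415e-09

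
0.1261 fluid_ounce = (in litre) 0.003729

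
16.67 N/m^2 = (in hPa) 0.1667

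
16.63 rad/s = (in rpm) 158.8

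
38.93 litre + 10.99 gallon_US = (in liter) 80.53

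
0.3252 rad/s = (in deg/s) 18.63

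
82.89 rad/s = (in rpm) 791.5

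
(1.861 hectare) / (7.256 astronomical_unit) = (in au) 1.146e-19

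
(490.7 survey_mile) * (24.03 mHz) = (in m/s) 1.898e+04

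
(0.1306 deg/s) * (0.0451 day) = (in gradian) 565.4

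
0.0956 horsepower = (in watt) 71.29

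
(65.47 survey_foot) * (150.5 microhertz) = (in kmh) 0.01081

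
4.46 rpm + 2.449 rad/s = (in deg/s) 167.1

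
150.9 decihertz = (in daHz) 1.509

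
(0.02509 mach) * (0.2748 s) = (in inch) 92.43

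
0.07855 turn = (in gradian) 31.42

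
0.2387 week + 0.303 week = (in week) 0.5417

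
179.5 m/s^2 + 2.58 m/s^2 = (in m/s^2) 182.1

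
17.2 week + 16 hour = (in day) 121.1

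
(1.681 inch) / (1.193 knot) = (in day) 8.052e-07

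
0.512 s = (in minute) 0.008533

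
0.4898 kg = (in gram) 489.8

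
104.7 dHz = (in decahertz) 1.047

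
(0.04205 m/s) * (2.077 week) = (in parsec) 1.712e-12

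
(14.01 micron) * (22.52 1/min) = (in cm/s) 0.0005258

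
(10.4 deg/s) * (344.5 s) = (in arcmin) 2.15e+05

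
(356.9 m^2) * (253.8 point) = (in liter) 3.196e+04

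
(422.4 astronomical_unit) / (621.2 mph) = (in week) 3.762e+05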